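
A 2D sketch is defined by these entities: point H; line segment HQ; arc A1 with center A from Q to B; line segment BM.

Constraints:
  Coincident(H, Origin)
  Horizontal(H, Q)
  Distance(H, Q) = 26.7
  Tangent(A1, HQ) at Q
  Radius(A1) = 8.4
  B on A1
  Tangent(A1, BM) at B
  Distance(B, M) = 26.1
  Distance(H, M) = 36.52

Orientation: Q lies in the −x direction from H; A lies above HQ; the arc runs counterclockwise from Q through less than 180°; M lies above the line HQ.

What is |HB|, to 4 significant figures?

19.78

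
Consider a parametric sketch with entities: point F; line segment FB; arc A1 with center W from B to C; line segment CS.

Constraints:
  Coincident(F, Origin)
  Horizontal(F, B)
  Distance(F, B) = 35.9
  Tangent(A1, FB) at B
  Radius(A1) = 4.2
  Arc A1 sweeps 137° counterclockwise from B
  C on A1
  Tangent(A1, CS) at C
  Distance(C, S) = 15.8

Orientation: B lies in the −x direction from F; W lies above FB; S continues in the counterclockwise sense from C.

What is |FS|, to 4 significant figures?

48.10

F is at the origin; F and B share the same y with |FB| = 35.9 and B on the −x side, so B = (-35.90, 0.000). The tangent condition forces WB to be normal to FB, so W = B + (0, 4.2) = (-35.90, 4.200). On A1, B sits at bearing -90° from W; a 137° counterclockwise sweep puts C at bearing 47°, so C = W + 4.2·(cos 47°, sin 47°) = (-33.04, 7.272). A1 meets CS tangentially, so WC is at right angles to CS, so CS runs along (−sin 47°, cos 47°); with |CS| = 15.8, S = (-44.59, 18.05). Then |FS| = |S − F| = 48.10.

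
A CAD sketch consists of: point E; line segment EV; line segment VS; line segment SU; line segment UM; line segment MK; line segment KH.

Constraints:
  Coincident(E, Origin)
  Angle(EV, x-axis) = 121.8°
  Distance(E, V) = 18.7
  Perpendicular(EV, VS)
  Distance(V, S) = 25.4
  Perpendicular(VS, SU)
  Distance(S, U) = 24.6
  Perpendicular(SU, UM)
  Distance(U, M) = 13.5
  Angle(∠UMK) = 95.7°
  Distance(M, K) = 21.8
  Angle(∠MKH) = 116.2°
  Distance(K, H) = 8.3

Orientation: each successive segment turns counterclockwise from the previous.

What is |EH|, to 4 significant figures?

26.24

∠UMK = 95.7° gives MK at 116.1° from the x-axis; with |MK| = 21.8, K = (-16.60, 8.292). ∠MKH = 116.2° gives KH at 179.9° from the x-axis; with |KH| = 8.3, H = (-24.90, 8.306). Then |EH| = |H − E| = 26.24.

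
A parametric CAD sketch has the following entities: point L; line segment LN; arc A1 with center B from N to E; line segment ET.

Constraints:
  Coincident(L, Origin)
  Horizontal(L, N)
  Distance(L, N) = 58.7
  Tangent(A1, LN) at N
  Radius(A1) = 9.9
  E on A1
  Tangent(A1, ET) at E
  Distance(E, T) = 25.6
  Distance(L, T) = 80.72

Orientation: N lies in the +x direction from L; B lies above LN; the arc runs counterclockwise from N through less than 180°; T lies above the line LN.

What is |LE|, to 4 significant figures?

68.83

L is at the origin; L and N share the same y with |LN| = 58.7 and N on the +x side, so N = (58.70, 0.000). Tangency of A1 to LN means the radius BN is perpendicular to LN, so B = N + (0, 9.9) = (58.70, 9.900). Since BE ⟂ ET (tangency), |BT| = √(9.9² + 25.6²) = 27.45 regardless of where E sits on A1. So T lies on both circle(L, 80.72) and circle(B, 27.45); the above-LN intersection is T = (73.72, 32.87). E is the foot of the tangent from T: E = (68.38, 7.834).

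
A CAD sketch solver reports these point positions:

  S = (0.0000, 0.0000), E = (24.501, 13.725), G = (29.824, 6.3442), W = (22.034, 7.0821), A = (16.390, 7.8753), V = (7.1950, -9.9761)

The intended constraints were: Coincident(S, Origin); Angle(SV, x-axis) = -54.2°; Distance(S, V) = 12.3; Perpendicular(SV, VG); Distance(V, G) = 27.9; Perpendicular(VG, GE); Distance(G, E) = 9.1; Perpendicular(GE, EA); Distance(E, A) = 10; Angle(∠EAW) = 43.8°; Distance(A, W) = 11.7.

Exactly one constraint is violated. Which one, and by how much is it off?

Distance(A, W) = 11.7 — off by 6.00.

S = (0.00, 0.00) ✓; SV at -54.20° ✓; |SV| = 12.30 ✓; ∠(SV, VG) = 90.00° ✓; |VG| = 27.90 ✓; ∠(VG, GE) = 90.00° ✓; |GE| = 9.100 ✓; ∠(GE, EA) = 90.00° ✓; |EA| = 10.00 ✓; ∠EAW = 43.80° ✓; |AW| = 5.699 ✗.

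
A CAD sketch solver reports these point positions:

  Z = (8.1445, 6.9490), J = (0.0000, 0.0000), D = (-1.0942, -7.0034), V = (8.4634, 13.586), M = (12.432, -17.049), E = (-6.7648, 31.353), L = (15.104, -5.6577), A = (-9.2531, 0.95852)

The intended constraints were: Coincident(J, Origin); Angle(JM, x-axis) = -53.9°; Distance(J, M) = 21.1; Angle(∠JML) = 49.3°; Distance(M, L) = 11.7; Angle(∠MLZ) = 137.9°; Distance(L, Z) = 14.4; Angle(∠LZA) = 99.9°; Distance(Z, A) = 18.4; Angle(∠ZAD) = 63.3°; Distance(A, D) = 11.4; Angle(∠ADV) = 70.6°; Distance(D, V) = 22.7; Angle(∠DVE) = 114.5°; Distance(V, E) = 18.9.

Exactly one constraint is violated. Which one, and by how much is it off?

Distance(V, E) = 18.9 — off by 4.50.

J = (0.00, 0.00) ✓; JM at -53.90° ✓; |JM| = 21.10 ✓; ∠JML = 49.30° ✓; |ML| = 11.70 ✓; ∠MLZ = 137.9° ✓; |LZ| = 14.40 ✓; ∠LZA = 99.90° ✓; |ZA| = 18.40 ✓; ∠ZAD = 63.30° ✓; |AD| = 11.40 ✓; ∠ADV = 70.60° ✓; |DV| = 22.70 ✓; ∠DVE = 114.5° ✓; |VE| = 23.40 ✗.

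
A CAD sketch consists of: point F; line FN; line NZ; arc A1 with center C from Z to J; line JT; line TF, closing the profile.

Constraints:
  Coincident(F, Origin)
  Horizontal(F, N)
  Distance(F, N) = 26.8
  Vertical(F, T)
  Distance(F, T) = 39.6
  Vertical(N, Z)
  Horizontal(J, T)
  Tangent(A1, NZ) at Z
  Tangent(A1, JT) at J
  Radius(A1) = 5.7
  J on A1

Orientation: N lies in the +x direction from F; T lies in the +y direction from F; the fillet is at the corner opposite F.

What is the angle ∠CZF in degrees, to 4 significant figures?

51.67°

F is at the origin; F and N share the same y with |FN| = 26.8 and N on the +x side, so N = (26.80, 0.000). FT is vertical with |FT| = 39.6 and T on the +y side, so T = (0.000, 39.60). The virtual corner opposite F is at (26.80, 39.60). Since A1 is tangent to NZ there, CZ ⟂ NZ and tangency of A1 to JT means the radius CJ is perpendicular to JT, with radius 5.7, so the center C sits 5.7 in from both sides at C = (21.10, 33.90). That places the tangent points at Z = (26.80, 33.90) on NZ and J = (21.10, 39.60) on JT. Then cos ∠CZF = ZC·ZF / (|ZC||ZF|), giving 51.67°.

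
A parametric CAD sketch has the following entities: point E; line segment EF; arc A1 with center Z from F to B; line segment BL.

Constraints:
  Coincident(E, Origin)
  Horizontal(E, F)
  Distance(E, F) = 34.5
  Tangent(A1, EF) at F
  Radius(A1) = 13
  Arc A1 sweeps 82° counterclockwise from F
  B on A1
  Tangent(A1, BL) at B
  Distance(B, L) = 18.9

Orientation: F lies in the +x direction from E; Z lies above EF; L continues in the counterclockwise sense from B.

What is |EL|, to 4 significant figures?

58.26

E is at the origin; E and F share the same y with |EF| = 34.5 and F on the +x side, so F = (34.50, 0.000). Tangency of A1 to EF means the radius ZF is perpendicular to EF, so Z = F + (0, 13) = (34.50, 13.00). On A1, F sits at bearing -90° from Z; an 82° counterclockwise sweep puts B at bearing -8°, so B = Z + 13.0·(cos -8°, sin -8°) = (47.37, 11.19). Since A1 is tangent to BL there, ZB ⟂ BL, so BL runs along (−sin -8°, cos -8°); with |BL| = 18.9, L = (50.00, 29.91). Then |EL| = |L − E| = 58.26.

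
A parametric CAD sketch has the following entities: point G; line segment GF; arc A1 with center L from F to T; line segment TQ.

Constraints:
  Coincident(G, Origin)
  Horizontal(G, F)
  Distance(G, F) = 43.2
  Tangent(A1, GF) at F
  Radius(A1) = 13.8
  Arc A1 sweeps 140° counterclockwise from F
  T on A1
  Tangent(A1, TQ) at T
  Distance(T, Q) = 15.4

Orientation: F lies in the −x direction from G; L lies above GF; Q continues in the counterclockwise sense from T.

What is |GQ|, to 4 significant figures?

57.46

G is at the origin; G and F share the same y with |GF| = 43.2 and F on the −x side, so F = (-43.20, 0.000). The tangent condition forces LF to be normal to GF, so L = F + (0, 13.8) = (-43.20, 13.80). On A1, F sits at bearing -90° from L; a 140° counterclockwise sweep puts T at bearing 50°, so T = L + 13.8·(cos 50°, sin 50°) = (-34.33, 24.37). Since A1 is tangent to TQ there, LT ⟂ TQ, so TQ runs along (−sin 50°, cos 50°); with |TQ| = 15.4, Q = (-46.13, 34.27). Then |GQ| = |Q − G| = 57.46.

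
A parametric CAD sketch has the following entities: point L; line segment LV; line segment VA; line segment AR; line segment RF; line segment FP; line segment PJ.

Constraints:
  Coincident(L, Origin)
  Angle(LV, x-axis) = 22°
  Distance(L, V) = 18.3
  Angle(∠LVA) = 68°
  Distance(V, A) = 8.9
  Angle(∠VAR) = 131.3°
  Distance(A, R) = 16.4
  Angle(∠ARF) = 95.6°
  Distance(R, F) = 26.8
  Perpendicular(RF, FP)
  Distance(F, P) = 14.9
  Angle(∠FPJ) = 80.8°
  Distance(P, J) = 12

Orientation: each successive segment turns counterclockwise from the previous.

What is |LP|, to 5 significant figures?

16.997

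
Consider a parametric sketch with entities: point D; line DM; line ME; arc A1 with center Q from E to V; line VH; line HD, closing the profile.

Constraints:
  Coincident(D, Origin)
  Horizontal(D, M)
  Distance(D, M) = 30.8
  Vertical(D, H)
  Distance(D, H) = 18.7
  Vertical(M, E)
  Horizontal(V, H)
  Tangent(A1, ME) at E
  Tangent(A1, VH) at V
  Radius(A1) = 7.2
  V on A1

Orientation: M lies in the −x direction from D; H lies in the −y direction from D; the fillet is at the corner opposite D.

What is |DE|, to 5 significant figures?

32.877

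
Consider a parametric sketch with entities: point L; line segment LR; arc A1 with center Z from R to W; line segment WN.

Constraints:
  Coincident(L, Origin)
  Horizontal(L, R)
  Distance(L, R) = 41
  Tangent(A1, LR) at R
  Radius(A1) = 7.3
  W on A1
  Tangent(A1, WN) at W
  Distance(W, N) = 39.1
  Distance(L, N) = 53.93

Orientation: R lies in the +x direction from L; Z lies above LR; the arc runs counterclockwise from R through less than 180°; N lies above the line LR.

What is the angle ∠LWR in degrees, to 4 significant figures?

46.17°

Checks: |ZW| = 7.300 ✓; ∠(ZW, WN) = 90.00° ✓; |WN| = 39.10 ✓; |LN| = 53.93 ✓.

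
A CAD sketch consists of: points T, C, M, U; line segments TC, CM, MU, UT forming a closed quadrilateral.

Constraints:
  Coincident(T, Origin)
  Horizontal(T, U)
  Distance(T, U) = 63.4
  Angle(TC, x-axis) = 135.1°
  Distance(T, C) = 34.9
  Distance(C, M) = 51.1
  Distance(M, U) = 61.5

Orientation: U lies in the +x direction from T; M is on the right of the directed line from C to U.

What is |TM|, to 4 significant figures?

17.90

Checks: |CM| = 51.10 ✓; |MU| = 61.50 ✓.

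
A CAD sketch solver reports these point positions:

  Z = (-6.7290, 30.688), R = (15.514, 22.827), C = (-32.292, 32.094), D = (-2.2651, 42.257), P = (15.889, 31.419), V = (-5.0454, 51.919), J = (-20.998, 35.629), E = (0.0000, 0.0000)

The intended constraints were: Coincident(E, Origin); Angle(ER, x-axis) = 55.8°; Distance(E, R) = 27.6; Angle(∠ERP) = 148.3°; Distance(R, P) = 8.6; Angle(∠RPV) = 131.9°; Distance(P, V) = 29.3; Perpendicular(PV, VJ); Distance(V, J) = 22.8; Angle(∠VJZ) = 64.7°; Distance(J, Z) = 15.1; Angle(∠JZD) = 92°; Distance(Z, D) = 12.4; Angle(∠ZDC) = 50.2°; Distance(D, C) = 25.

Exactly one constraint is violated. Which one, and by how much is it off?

Distance(D, C) = 25 — off by 6.70.

E = (0.00, 0.00) ✓; ER at 55.80° ✓; |ER| = 27.60 ✓; ∠ERP = 148.3° ✓; |RP| = 8.600 ✓; ∠RPV = 131.9° ✓; |PV| = 29.30 ✓; ∠(PV, VJ) = 90.00° ✓; |VJ| = 22.80 ✓; ∠VJZ = 64.70° ✓; |JZ| = 15.10 ✓; ∠JZD = 92.00° ✓; |ZD| = 12.40 ✓; ∠ZDC = 50.20° ✓; |DC| = 31.70 ✗.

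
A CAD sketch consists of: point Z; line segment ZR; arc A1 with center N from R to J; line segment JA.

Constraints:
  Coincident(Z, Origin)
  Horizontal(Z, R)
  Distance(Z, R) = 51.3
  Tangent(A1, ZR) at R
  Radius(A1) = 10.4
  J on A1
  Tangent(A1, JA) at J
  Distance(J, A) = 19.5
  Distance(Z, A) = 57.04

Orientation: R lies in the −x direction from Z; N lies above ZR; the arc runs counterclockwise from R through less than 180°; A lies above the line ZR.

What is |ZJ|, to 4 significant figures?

43.51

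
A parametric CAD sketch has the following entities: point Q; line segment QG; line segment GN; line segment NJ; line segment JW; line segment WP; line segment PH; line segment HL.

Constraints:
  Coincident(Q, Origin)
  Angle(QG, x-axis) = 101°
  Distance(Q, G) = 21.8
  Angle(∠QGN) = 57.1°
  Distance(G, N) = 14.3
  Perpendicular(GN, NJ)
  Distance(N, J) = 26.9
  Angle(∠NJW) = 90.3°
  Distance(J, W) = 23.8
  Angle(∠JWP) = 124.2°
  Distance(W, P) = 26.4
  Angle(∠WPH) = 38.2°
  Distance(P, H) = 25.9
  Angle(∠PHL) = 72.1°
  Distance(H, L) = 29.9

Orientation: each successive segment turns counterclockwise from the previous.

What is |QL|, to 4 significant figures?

34.56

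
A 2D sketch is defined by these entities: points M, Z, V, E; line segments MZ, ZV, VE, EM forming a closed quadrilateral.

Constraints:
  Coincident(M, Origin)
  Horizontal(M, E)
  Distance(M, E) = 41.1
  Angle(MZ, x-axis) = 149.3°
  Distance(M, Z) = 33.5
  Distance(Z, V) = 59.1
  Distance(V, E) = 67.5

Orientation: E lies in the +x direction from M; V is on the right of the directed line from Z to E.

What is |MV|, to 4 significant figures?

42.10

Checks: |ZV| = 59.10 ✓; |VE| = 67.50 ✓.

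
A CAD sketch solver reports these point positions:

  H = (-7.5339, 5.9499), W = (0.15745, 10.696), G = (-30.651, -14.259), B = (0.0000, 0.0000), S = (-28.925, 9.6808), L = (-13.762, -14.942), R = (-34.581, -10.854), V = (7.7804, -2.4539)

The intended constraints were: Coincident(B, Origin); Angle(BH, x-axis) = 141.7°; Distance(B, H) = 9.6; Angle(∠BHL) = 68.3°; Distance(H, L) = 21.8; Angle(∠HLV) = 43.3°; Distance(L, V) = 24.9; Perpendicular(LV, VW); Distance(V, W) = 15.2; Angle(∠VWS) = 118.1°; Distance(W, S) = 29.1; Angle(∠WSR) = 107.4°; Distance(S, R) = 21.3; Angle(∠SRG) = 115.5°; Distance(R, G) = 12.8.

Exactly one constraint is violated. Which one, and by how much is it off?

Distance(R, G) = 12.8 — off by 7.60.

B = (0.00, 0.00) ✓; BH at 141.7° ✓; |BH| = 9.600 ✓; ∠BHL = 68.30° ✓; |HL| = 21.80 ✓; ∠HLV = 43.30° ✓; |LV| = 24.90 ✓; ∠(LV, VW) = 90.00° ✓; |VW| = 15.20 ✓; ∠VWS = 118.1° ✓; |WS| = 29.10 ✓; ∠WSR = 107.4° ✓; |SR| = 21.30 ✓; ∠SRG = 115.5° ✓; |RG| = 5.200 ✗.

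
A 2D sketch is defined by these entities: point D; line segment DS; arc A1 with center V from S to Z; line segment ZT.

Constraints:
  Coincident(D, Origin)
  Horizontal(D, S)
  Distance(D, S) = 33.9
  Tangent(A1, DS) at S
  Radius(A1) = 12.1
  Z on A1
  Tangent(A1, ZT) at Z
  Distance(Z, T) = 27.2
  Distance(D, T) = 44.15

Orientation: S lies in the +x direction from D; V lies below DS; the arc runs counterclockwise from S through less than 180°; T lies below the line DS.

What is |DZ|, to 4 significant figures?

24.75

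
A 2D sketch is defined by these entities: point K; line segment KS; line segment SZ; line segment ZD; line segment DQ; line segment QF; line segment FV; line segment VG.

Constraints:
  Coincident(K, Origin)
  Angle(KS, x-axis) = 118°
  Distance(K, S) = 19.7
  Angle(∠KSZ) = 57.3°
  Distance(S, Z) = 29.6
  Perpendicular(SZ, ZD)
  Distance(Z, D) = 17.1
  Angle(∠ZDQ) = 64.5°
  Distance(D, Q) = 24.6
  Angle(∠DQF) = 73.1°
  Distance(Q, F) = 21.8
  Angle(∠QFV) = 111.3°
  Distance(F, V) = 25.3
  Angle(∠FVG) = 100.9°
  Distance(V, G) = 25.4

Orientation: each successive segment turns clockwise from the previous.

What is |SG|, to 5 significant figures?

47.945

∠QFV = 111.3° gives FV at -25.800° from the x-axis; with |FV| = 25.3, V = (36.337, 14.129). ∠FVG = 100.9° gives VG at -104.90° from the x-axis; with |VG| = 25.4, G = (29.806, -10.417). Then |SG| = |G − S| = 47.945.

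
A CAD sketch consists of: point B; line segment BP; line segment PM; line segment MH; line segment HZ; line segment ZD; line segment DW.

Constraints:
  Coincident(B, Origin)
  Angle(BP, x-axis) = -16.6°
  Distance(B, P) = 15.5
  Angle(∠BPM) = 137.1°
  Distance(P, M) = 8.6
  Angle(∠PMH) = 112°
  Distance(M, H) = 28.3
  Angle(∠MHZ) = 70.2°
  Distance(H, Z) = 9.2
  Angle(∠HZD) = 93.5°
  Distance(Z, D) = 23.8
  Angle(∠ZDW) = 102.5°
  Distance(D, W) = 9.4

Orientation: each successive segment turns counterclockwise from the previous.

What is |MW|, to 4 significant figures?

7.974

B is at the origin; BP runs at -16.6° with length 15.5, so P = (14.85, -4.428). ∠BPM = 137.1° gives PM at 26.30° from the x-axis; with |PM| = 8.6, M = (22.56, -0.6178). ∠PMH = 112.0° gives MH at 94.30° from the x-axis; with |MH| = 28.3, H = (20.44, 27.60). ∠MHZ = 70.2° gives HZ at -155.9° from the x-axis; with |HZ| = 9.2, Z = (12.04, 23.85). ∠HZD = 93.5° gives ZD at -69.40° from the x-axis; with |ZD| = 23.8, D = (20.42, 1.568). ∠ZDW = 102.5° gives DW at 8.100° from the x-axis; with |DW| = 9.4, W = (29.72, 2.892). Then |MW| = |W − M| = 7.974.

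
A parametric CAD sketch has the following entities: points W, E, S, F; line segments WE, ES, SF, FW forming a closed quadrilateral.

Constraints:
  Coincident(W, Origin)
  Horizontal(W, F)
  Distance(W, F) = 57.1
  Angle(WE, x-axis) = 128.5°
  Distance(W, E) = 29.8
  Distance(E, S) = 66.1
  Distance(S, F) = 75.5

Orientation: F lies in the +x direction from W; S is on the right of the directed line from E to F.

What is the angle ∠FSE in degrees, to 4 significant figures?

67.61°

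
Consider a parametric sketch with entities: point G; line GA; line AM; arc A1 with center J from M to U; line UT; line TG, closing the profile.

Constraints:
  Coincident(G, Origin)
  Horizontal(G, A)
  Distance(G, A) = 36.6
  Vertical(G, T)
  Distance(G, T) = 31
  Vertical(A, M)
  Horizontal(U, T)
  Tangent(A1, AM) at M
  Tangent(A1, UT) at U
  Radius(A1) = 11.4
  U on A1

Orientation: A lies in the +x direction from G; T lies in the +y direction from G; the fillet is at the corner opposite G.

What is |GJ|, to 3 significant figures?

31.9

G is at the origin; G and A share the same y with |GA| = 36.6 and A on the +x side, so A = (36.6, 0.00). GT is vertical with |GT| = 31.0 and T on the +y side, so T = (0.00, 31.0). The virtual corner opposite G is at (36.6, 31.0). The tangent condition forces JM to be normal to AM and since A1 is tangent to UT there, JU ⟂ UT, with radius 11.4, so the center J sits 11.4 in from both sides at J = (25.2, 19.6). Then |GJ| = |J − G| = 31.9.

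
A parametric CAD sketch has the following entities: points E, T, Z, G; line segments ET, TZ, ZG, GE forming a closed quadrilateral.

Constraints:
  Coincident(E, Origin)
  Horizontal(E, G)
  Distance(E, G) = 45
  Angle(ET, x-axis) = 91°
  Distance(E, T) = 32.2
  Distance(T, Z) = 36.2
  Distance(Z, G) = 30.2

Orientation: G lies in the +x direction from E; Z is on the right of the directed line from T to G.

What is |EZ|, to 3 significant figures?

14.8

Checks: |TZ| = 36.20 ✓; |ZG| = 30.20 ✓.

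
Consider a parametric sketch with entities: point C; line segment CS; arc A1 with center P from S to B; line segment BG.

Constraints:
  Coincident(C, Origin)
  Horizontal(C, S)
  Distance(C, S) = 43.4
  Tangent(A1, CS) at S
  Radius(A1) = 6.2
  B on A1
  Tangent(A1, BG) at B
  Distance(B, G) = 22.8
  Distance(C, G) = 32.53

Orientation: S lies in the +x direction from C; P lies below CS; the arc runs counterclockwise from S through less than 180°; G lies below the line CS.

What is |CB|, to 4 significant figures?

38.48

Checks: |PB| = 6.200 ✓; ∠(PB, BG) = 90.00° ✓; |BG| = 22.80 ✓; |CG| = 32.53 ✓.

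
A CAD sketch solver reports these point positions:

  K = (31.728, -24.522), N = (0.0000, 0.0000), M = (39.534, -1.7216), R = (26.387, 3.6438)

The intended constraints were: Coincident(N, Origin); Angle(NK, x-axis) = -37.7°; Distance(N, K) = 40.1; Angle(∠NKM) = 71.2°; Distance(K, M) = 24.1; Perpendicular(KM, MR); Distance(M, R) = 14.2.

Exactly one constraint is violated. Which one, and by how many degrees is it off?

Perpendicular(KM, MR) — off by 3.30°.

N = (0.00, 0.00) ✓; NK at -37.70° ✓; |NK| = 40.10 ✓; ∠NKM = 71.20° ✓; |KM| = 24.10 ✓; ∠(KM, MR) = 86.70° ✗; |MR| = 14.20 ✓.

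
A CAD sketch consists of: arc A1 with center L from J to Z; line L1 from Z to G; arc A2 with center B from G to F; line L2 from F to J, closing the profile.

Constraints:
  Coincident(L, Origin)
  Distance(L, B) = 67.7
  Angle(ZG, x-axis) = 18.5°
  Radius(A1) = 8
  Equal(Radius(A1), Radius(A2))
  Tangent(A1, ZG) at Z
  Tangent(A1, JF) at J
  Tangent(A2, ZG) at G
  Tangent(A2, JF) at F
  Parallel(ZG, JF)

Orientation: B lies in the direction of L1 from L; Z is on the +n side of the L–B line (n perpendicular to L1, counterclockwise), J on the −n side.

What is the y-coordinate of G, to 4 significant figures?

29.07

The slot axis is L1's direction at 18.5°, so u = (cos 18.5°, sin 18.5°) = (0.9483, 0.3173) and n = (−sin 18.5°, cos 18.5°) = (-0.3173, 0.9483). L is at the origin and B lies 67.7 along u from L, so B = 67.7·u = (64.20, 21.48). Tangency of A1 to both parallel lines with radius 8.0 puts Z and J at L ± 8.0·n: Z = (-2.538, 7.587), J = (2.538, -7.587). Equal radii place G and F the same way about B: G = B + 8.0·n = (61.66, 29.07), F = B − 8.0·n = (66.74, 13.89). So G.y = 29.07.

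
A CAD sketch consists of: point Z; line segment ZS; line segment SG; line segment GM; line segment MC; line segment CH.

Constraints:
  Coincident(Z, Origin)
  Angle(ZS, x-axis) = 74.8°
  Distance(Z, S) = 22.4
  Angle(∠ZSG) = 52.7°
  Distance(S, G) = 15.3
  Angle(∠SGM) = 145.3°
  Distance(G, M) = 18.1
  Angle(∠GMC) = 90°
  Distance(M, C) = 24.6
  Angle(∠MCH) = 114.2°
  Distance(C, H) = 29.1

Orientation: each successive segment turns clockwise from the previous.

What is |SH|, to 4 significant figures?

28.12

∠GMC = 90.0° gives MC at -177.2° from the x-axis; with |MC| = 24.6, C = (-8.499, -9.802). ∠MCH = 114.2° gives CH at 117.0° from the x-axis; with |CH| = 29.1, H = (-21.71, 16.13). Then |SH| = |H − S| = 28.12.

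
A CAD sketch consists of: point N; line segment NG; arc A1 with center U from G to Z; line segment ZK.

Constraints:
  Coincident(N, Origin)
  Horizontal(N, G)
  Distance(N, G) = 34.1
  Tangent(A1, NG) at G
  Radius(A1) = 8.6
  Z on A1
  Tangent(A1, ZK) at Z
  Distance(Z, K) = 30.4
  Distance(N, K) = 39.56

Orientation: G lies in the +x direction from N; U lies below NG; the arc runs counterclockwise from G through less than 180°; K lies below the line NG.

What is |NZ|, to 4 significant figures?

26.57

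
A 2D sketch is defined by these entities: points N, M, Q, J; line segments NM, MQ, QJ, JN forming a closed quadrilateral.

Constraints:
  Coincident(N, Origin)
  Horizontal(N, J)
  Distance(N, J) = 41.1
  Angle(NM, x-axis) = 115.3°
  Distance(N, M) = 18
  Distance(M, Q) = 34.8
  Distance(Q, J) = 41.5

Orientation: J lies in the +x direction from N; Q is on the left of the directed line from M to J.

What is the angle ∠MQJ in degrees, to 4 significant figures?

84.28°

N is at the origin; N and J share the same y with |NJ| = 41.1 and J in +x, so J = (41.1, 0). NM runs at 115.3° with |NM| = 18.0, so M = (-7.692, 16.27). Q is determined by |MQ| = 34.8 and |QJ| = 41.5 together: it lies at the intersection of circle(M, 34.8) and circle(J, 41.5). With |MJ| = 51.43, the foot of the radical line on MJ is 20.75 from M and the perpendicular offset is √(34.8² − 20.75²) = 27.94. Taking the left-of-MJ solution: Q = (20.83, 36.21).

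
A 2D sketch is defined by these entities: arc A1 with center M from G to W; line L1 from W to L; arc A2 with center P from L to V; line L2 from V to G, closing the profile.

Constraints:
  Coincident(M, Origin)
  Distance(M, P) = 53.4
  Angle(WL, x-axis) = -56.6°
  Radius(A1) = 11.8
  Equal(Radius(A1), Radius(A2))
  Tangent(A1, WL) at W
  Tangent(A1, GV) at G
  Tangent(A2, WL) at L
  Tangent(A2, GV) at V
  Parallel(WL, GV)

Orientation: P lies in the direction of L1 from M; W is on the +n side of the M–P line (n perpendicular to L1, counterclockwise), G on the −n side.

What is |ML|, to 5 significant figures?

54.688

The slot axis is L1's direction at -56.6°, so u = (cos -56.6°, sin -56.6°) = (0.55048, -0.83485) and n = (−sin -56.6°, cos -56.6°) = (0.83485, 0.55048). M is at the origin and P lies 53.4 along u from M, so P = 53.4·u = (29.396, -44.581). Tangency of A1 to both parallel lines with radius 11.8 puts W and G at M ± 11.8·n: W = (9.8512, 6.4957), G = (-9.8512, -6.4957). Equal radii place L and V the same way about P: L = P + 11.8·n = (39.247, -38.085), V = P − 11.8·n = (19.544, -51.077). Then |ML| = |L − M| = 54.688.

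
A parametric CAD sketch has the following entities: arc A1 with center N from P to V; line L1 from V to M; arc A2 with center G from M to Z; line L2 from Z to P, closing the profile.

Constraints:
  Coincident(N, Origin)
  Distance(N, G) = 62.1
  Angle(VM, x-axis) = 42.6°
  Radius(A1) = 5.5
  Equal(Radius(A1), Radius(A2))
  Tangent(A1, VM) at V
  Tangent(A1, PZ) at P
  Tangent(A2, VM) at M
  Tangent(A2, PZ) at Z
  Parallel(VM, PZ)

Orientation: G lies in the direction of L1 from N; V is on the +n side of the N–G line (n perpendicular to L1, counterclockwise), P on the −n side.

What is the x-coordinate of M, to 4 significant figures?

41.99

The slot axis is L1's direction at 42.6°, so u = (cos 42.6°, sin 42.6°) = (0.7361, 0.6769) and n = (−sin 42.6°, cos 42.6°) = (-0.6769, 0.7361). N is at the origin and G lies 62.1 along u from N, so G = 62.1·u = (45.71, 42.03). Tangency of A1 to both parallel lines with radius 5.5 puts V and P at N ± 5.5·n: V = (-3.723, 4.049), P = (3.723, -4.049). Equal radii place M and Z the same way about G: M = G + 5.5·n = (41.99, 46.08), Z = G − 5.5·n = (49.43, 37.99). So M.x = 41.99.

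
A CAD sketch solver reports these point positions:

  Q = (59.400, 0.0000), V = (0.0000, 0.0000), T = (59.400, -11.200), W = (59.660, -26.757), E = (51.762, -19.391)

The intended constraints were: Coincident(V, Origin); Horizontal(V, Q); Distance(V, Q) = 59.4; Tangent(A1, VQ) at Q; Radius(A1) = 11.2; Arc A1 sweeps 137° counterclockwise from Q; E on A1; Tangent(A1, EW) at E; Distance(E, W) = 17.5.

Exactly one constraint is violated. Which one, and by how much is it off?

Distance(E, W) = 17.5 — off by 6.70.

V = (0.00, 0.00) ✓; V.y = 0.00, Q.y = 0.00 ✓; |VQ| = 59.40 ✓; ∠(TQ, QV) = 90.00° ✓; |TQ| = 11.20 ✓; bearing(T→E) − bearing(T→Q) = 137.0° ✓; |TE| = 11.20 ✓; ∠(TE, EW) = 90.00° ✓; |EW| = 10.80 ✗.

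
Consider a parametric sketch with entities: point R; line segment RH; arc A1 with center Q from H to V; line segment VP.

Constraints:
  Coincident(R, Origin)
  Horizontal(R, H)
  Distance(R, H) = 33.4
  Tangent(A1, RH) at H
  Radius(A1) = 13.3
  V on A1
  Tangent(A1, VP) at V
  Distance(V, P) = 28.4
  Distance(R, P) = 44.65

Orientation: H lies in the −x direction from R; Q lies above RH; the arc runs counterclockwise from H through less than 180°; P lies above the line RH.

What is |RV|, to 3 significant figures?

23.7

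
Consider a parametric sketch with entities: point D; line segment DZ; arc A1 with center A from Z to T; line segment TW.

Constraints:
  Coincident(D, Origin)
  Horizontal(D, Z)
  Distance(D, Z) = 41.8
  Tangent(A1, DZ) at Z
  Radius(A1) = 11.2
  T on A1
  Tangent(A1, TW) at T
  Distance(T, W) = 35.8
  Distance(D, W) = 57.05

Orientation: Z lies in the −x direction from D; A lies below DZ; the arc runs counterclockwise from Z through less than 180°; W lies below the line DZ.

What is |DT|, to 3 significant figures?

54.0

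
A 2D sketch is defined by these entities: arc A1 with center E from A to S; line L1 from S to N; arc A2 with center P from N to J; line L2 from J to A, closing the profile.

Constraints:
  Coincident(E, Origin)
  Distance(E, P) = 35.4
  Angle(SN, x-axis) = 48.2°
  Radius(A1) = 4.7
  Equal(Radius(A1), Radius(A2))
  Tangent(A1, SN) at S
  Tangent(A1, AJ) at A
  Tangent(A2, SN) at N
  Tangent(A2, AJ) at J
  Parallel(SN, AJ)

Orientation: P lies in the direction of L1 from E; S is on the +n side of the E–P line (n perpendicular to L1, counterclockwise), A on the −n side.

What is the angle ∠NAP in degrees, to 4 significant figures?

7.308°

Tangency of A1 to both parallel lines with radius 4.7 puts S and A at E ± 4.7·n: S = (-3.504, 3.133), A = (3.504, -3.133). Equal radii place N and J the same way about P: N = P + 4.7·n = (20.09, 29.52), J = P − 4.7·n = (27.10, 23.26). Then cos ∠NAP = AN·AP / (|AN||AP|), giving 7.308°.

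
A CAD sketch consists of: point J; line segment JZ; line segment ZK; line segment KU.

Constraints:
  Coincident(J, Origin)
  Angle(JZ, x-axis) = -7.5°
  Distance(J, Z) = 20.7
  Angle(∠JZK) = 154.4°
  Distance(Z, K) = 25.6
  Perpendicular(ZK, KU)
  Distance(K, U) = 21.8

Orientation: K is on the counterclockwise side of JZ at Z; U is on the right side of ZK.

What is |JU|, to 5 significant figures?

53.897

J is at the origin; JZ runs at -7.5° with length 20.7, so Z = 20.7·(cos -7.5°, sin -7.5°) = (20.523, -2.7019). ∠JZK = 154.4°, so ZK runs at -7.5° + (180° − 154.4°) = 18.100° from the x-axis; with |ZK| = 25.6, K = Z + 25.6·(cos 18.100°, sin 18.100°) = (44.856, 5.2514). The perpendicularity gives KU at right angles to ZK; with |KU| = 21.8 on the right of ZK, U = K + 21.8·(0.31068, -0.95052) = (51.629, -15.470). Then |JU| = |U − J| = 53.897.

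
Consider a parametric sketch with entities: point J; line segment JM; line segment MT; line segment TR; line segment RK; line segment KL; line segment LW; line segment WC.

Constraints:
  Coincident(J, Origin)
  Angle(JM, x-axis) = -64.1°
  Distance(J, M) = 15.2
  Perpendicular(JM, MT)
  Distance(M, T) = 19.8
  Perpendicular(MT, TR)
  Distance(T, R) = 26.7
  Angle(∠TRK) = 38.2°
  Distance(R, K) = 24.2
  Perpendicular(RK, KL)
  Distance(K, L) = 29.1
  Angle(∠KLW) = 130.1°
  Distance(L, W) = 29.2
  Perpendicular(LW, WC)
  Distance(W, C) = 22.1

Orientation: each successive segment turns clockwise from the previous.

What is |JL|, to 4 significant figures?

37.66

J is at the origin; JM runs at -64.1° with length 15.2, so M = (6.639, -13.67). JM ⟂ MT, so MT runs at -154.1°; with |MT| = 19.8, T = (-11.17, -22.32). MT is perpendicular to TR, so TR runs at 115.9°; with |TR| = 26.7, R = (-22.83, 1.696). ∠TRK = 38.2° gives RK at -25.90° from the x-axis; with |RK| = 24.2, K = (-1.065, -8.874). RK ⟂ KL, so KL runs at -115.9°; with |KL| = 29.1, L = (-13.78, -35.05). Then |JL| = |L − J| = 37.66.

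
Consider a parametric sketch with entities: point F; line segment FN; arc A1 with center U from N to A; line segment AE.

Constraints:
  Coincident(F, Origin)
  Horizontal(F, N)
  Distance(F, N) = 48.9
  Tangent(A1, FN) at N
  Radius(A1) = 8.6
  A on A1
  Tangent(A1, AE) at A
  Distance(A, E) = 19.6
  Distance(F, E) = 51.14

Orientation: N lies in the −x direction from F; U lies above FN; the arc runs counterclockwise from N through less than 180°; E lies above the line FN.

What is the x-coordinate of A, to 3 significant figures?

-40.3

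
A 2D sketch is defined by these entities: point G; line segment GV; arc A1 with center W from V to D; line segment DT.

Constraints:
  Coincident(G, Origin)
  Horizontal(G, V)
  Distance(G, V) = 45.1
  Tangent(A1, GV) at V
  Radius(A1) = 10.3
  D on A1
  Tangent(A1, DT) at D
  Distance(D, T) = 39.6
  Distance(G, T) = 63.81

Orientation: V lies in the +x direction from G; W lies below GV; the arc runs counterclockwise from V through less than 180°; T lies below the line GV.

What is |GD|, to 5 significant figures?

36.638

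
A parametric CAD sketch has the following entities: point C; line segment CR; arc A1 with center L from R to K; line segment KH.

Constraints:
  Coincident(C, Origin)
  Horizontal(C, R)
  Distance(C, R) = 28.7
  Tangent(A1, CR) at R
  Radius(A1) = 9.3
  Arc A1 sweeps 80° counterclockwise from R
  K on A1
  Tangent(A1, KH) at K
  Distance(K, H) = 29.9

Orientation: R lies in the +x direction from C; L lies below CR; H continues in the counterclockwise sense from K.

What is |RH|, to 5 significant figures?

39.808

C is at the origin; C and R share the same y with |CR| = 28.7 and R on the +x side, so R = (28.700, 0.0000). Since A1 is tangent to CR there, LR ⟂ CR, so L = R + (0, -9.3) = (28.700, -9.3000). On A1, R sits at bearing 90° from L; an 80° counterclockwise sweep puts K at bearing 170°, so K = L + 9.3·(cos 170°, sin 170°) = (19.541, -7.6851). Since A1 is tangent to KH there, LK ⟂ KH, so KH runs along (−sin 170°, cos 170°); with |KH| = 29.9, H = (14.349, -37.131). Then |RH| = |H − R| = 39.808.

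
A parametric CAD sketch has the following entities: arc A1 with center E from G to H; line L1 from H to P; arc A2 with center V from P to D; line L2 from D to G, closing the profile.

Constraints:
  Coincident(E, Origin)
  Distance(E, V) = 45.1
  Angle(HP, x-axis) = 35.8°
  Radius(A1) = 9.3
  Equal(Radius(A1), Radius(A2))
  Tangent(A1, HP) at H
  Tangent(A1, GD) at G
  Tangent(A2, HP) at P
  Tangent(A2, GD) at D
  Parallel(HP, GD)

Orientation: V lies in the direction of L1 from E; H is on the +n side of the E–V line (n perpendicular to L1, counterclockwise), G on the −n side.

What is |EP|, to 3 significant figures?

46.0

The slot axis is L1's direction at 35.8°, so u = (cos 35.8°, sin 35.8°) = (0.811, 0.585) and n = (−sin 35.8°, cos 35.8°) = (-0.585, 0.811). E is at the origin and V lies 45.1 along u from E, so V = 45.1·u = (36.6, 26.4). Tangency of A1 to both parallel lines with radius 9.3 puts H and G at E ± 9.3·n: H = (-5.44, 7.54), G = (5.44, -7.54). Equal radii place P and D the same way about V: P = V + 9.3·n = (31.1, 33.9), D = V − 9.3·n = (42.0, 18.8). Then |EP| = |P − E| = 46.0.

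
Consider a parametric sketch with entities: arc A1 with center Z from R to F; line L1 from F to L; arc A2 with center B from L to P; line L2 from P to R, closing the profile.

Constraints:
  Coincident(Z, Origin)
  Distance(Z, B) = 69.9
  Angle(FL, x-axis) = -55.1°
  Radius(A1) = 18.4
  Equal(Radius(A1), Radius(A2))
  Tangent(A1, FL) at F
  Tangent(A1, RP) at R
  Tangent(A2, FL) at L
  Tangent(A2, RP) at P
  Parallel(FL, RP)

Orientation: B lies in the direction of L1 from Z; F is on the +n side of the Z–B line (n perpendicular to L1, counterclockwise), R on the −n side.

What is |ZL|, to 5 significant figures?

72.281

Tangency of A1 to both parallel lines with radius 18.4 puts F and R at Z ± 18.4·n: F = (15.091, 10.527), R = (-15.091, -10.527). Equal radii place L and P the same way about B: L = B + 18.4·n = (55.084, -46.801), P = B − 18.4·n = (24.902, -67.856). Then |ZL| = |L − Z| = 72.281.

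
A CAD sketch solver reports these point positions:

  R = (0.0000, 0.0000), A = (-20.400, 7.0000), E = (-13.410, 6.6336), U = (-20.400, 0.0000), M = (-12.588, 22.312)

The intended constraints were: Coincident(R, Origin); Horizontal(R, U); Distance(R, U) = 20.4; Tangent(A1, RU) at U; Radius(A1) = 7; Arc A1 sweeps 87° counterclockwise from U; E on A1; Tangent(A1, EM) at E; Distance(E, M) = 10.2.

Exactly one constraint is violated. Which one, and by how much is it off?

Distance(E, M) = 10.2 — off by 5.50.

R = (0.00, 0.00) ✓; R.y = 0.00, U.y = 0.00 ✓; |RU| = 20.40 ✓; ∠(AU, UR) = 90.00° ✓; |AU| = 7.000 ✓; bearing(A→E) − bearing(A→U) = 87.00° ✓; |AE| = 7.000 ✓; ∠(AE, EM) = 90.00° ✓; |EM| = 15.70 ✗.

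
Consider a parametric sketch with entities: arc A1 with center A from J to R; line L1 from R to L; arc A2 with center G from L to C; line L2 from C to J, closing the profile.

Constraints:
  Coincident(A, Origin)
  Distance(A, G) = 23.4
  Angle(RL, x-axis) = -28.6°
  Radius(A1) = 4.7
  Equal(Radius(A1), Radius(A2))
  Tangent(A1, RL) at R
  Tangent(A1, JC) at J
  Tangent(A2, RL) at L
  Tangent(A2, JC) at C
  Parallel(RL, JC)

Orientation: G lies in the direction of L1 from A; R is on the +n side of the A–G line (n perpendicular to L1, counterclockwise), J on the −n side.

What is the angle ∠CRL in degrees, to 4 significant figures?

21.89°

Tangency of A1 to both parallel lines with radius 4.7 puts R and J at A ± 4.7·n: R = (2.250, 4.127), J = (-2.250, -4.127). Equal radii place L and C the same way about G: L = G + 4.7·n = (22.79, -7.075), C = G − 4.7·n = (18.29, -15.33). Then cos ∠CRL = RC·RL / (|RC||RL|), giving 21.89°.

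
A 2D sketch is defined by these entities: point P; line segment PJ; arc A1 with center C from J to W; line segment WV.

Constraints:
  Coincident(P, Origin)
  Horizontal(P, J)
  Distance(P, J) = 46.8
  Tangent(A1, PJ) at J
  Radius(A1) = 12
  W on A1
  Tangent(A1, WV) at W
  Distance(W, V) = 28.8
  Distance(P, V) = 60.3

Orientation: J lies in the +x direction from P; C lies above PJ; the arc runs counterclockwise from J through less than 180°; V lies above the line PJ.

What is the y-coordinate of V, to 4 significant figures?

42.89

P is at the origin; PJ is horizontal with |PJ| = 46.8 and J on the +x side, so J = (46.80, 0.000). The tangent condition forces CJ to be normal to PJ, so C = J + (0, 12) = (46.80, 12.00). Since CW ⟂ WV (tangency), |CV| = √(12.0² + 28.8²) = 31.20 regardless of where W sits on A1. So V lies on both circle(P, 60.3) and circle(C, 31.20); the above-PJ intersection is V = (42.39, 42.89). W is the foot of the tangent from V: W = (57.11, 18.14).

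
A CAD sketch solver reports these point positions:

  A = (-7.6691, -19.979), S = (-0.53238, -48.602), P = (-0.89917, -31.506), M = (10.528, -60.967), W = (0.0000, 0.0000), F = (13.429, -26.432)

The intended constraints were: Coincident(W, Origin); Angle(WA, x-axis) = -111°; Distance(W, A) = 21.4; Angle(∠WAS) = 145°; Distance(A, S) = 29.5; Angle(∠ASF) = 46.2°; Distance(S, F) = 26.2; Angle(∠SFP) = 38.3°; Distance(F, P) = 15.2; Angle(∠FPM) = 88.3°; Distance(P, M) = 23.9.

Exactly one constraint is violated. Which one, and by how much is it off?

Distance(P, M) = 23.9 — off by 7.70.

W = (0.00, 0.00) ✓; WA at -111.0° ✓; |WA| = 21.40 ✓; ∠WAS = 145.0° ✓; |AS| = 29.50 ✓; ∠ASF = 46.20° ✓; |SF| = 26.20 ✓; ∠SFP = 38.30° ✓; |FP| = 15.20 ✓; ∠FPM = 88.30° ✓; |PM| = 31.60 ✗.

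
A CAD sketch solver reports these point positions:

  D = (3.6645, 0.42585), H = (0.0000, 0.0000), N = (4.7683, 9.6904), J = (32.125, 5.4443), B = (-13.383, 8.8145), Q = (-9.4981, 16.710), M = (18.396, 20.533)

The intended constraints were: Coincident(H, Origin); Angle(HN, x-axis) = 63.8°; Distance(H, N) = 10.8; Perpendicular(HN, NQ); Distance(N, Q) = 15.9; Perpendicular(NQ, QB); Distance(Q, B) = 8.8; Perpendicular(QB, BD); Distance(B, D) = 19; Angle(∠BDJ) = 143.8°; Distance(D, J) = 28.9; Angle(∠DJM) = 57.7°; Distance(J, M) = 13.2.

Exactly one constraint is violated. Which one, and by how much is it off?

Distance(J, M) = 13.2 — off by 7.20.

H = (0.00, 0.00) ✓; HN at 63.80° ✓; |HN| = 10.80 ✓; ∠(HN, NQ) = 90.00° ✓; |NQ| = 15.90 ✓; ∠(NQ, QB) = 90.00° ✓; |QB| = 8.800 ✓; ∠(QB, BD) = 90.00° ✓; |BD| = 19.00 ✓; ∠BDJ = 143.8° ✓; |DJ| = 28.90 ✓; ∠DJM = 57.70° ✓; |JM| = 20.40 ✗.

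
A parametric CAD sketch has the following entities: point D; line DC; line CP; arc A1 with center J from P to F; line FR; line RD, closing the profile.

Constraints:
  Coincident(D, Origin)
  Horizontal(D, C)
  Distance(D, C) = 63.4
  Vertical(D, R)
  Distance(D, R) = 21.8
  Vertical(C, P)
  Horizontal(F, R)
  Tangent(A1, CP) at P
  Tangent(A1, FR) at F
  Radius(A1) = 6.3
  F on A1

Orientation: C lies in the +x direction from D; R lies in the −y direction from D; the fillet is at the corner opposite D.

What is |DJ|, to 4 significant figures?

59.17

D and R share the same x with |DR| = 21.8 and R on the −y side, so R = (0.000, -21.80). The virtual corner opposite D is at (63.40, -21.80). Since A1 is tangent to CP there, JP ⟂ CP and A1 meets FR tangentially, so JF is at right angles to FR, with radius 6.3, so the center J sits 6.3 in from both sides at J = (57.10, -15.50). Then |DJ| = |J − D| = 59.17.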